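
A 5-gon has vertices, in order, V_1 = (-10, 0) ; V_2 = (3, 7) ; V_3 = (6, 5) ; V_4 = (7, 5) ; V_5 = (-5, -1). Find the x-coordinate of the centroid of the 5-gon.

-184/141

Apply Gauss's area formula. First the cross-terms c_i = x_i·y_{i+1} − x_{i+1}·y_i:
  -70, -27, -5, 18, -10  ⇒  2A = -94, A = -47.
Then Σ (x_i + x_{i+1})·c_i = 368, so x̄ = 368 / (6·(-47)) = -184/141.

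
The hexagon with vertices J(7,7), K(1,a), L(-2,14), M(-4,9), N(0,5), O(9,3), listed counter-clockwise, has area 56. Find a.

10

Write out the shoelace sum; only the two edges meeting at K involve a:
2·Area = [(7·a − 1·7) + (1·14 − (-2)·a)] + 15
       = 9·a + 22 = 112
⇒ a = 10.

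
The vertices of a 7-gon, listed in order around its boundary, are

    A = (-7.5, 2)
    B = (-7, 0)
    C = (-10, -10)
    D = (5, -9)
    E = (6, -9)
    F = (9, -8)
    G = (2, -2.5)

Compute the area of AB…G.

122.375

Apply the shoelace formula: 2A = Σ (x_i·y_{i+1} − x_{i+1}·y_i), indices taken mod 7.
Cross-terms: 14, 70, 140, 9, 33, -6.5, -14.75  ⇒  Σ = 244.75
Area = |Σ|/2 = 122.375.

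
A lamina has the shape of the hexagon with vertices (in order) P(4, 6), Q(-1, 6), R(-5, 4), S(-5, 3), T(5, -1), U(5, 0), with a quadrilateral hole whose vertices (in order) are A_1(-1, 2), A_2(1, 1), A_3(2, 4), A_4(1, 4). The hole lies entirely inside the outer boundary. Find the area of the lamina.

Outer boundary:
Apply the shoelace formula: 2A = Σ (x_i·y_{i+1} − x_{i+1}·y_i), indices taken mod 6.
Cross-terms: 30, 26, 5, -10, 5, 30  ⇒  Σ = 86
Area = |Σ|/2 = 43.
Hole:
Apply the surveyor's formula: 2A = Σ (x_i·y_{i+1} − x_{i+1}·y_i), indices taken mod 4.
Σ = (-3) + (2) + (4) + (6) = 9
Area = |Σ|/2 = 4.5.
Net area = 43 − 4.5 = 38.5.

38.5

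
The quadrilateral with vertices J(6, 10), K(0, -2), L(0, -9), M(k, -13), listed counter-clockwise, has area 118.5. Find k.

Write out the shoelace sum; only the two edges meeting at M involve k:
2·Area = [(0·(-13) − k·(-9)) + (k·10 − 6·(-13))] + -12
       = 19·k + 66 = 237
⇒ k = 9.

9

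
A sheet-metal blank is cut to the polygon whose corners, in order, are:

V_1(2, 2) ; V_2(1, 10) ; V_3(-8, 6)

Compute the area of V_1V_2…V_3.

Σ = (18) + (86) + (-28) = 76
Area = |Σ|/2 = 38.

38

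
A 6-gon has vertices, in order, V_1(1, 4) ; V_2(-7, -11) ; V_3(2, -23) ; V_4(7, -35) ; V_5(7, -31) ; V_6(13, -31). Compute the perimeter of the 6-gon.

92

|V_1V_2| = √((-8)² + (-15)²) = √289 = 17
|V_2V_3| = √((9)² + (-12)²) = √225 = 15
|V_3V_4| = √((5)² + (-12)²) = √169 = 13
|V_4V_5| = √((0)² + (4)²) = √16 = 4
|V_5V_6| = √((6)² + (0)²) = √36 = 6
|V_6V_1| = √((-12)² + (35)²) = √1369 = 37
Perimeter = 17 + 15 + 13 + 4 + 6 + 37 = 92.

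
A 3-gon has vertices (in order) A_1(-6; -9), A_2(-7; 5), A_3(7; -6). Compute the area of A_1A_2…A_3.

A_1→A_2: (-6)(5) − (-7)(-9) = -93
A_2→A_3: (-7)(-6) − (7)(5) = 7
A_3→A_1: (7)(-9) − (-6)(-6) = -99
Σ = -185
Area = |Σ|/2 = 92.5.

92.5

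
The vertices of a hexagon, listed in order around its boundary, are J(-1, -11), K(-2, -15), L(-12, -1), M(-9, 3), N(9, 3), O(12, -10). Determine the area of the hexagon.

Σ = (-7) + (-178) + (-45) + (-54) + (-126) + (-142) = -552
Area = |Σ|/2 = 276.

276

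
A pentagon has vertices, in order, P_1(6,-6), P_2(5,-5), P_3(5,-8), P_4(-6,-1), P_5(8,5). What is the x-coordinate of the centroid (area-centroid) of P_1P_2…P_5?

137/56

Apply the shoelace (surveyor's) formula. First the cross-terms c_i = x_i·y_{i+1} − x_{i+1}·y_i:
  0, -15, -53, -22, -78  ⇒  2A = -168, A = -84.
Then Σ (x_i + x_{i+1})·c_i = -1233, so x̄ = -1233 / (6·(-84)) = 137/56.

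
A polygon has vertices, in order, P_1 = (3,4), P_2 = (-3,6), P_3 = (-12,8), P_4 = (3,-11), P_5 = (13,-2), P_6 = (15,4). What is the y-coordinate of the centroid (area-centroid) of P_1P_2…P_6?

-65/151

Apply the shoelace formula. First the cross-terms c_i = x_i·y_{i+1} − x_{i+1}·y_i:
  30, 48, 108, 137, 82, 48  ⇒  2A = 453, A = 226.5.
Then Σ (y_i + y_{i+1})·c_i = -585, so ȳ = -585 / (6·226.5) = -65/151.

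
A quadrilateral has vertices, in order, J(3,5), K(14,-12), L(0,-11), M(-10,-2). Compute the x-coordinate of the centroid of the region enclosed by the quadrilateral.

Apply Gauss's area formula. First the cross-terms c_i = x_i·y_{i+1} − x_{i+1}·y_i:
  -106, -154, -110, -44  ⇒  2A = -414, A = -207.
Then Σ (x_i + x_{i+1})·c_i = -2550, so x̄ = -2550 / (6·(-207)) = 425/207.

425/207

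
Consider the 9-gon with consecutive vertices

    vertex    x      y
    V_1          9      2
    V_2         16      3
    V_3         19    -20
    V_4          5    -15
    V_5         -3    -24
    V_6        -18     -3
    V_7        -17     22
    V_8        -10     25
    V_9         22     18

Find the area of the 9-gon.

1327.5

Apply the shoelace (surveyor's) formula: 2A = Σ (x_i·y_{i+1} − x_{i+1}·y_i), indices taken mod 9.
V_1→V_2: (9)(3) − (16)(2) = -5
V_2→V_3: (16)(-20) − (19)(3) = -377
V_3→V_4: (19)(-15) − (5)(-20) = -185
V_4→V_5: (5)(-24) − (-3)(-15) = -165
V_5→V_6: (-3)(-3) − (-18)(-24) = -423
V_6→V_7: (-18)(22) − (-17)(-3) = -447
V_7→V_8: (-17)(25) − (-10)(22) = -205
V_8→V_9: (-10)(18) − (22)(25) = -730
V_9→V_1: (22)(2) − (9)(18) = -118
Σ = -2655
Area = |Σ|/2 = 1327.5.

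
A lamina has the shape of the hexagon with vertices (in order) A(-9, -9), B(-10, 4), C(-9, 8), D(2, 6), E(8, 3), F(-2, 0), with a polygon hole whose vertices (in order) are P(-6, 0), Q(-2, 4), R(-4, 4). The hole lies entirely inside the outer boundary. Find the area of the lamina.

Outer boundary:
Σ = (-126) + (-44) + (-70) + (-42) + (6) + (18) = -258
Area = |Σ|/2 = 129.
Hole:
Apply Gauss's area formula: 2A = Σ (x_i·y_{i+1} − x_{i+1}·y_i), indices taken mod 3.
Σ = (-24) + (8) + (24) = 8
Area = |Σ|/2 = 4.
Net area = 129 − 4 = 125.

125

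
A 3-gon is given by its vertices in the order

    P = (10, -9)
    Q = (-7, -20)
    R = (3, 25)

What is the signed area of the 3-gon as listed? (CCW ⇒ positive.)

Cross-terms: -263, -115, -277  ⇒  Σ = -655
Signed area = Σ/2 = -327.5 (negative ⇒ clockwise traversal).

-327.5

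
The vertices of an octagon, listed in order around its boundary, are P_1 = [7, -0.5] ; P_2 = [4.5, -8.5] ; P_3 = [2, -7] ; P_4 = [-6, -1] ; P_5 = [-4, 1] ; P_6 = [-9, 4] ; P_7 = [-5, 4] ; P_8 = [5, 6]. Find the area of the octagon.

Cross-terms: -57.25, -14.5, -44, -10, -7, -16, -50, -44.5  ⇒  Σ = -243.25
Area = |Σ|/2 = 121.625.

121.625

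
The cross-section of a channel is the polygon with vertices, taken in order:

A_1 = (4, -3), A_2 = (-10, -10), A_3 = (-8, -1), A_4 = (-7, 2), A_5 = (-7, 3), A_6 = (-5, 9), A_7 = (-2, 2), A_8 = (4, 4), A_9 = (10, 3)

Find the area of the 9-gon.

148

Cross-terms: -70, -70, -23, -7, -48, 8, -16, -28, -42  ⇒  Σ = -296
Area = |Σ|/2 = 148.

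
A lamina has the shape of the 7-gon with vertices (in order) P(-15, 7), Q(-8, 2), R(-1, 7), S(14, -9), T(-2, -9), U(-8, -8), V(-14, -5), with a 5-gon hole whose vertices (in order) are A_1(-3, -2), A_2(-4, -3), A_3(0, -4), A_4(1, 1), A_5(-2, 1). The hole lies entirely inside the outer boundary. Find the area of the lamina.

Outer boundary:
Apply the surveyor's formula: 2A = Σ (x_i·y_{i+1} − x_{i+1}·y_i), indices taken mod 7.
Σ = (26) + (-54) + (-89) + (-144) + (-56) + (-72) + (-173) = -562
Area = |Σ|/2 = 281.
Hole:
Apply Gauss's area formula: 2A = Σ (x_i·y_{i+1} − x_{i+1}·y_i), indices taken mod 5.
Cross-terms: 1, 16, 4, 3, 7  ⇒  Σ = 31
Area = |Σ|/2 = 15.5.
Net area = 281 − 15.5 = 265.5.

265.5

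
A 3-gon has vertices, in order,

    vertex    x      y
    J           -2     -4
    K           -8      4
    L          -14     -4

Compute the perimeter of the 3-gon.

|JK| = √((-6)² + (8)²) = √100 = 10
|KL| = √((-6)² + (-8)²) = √100 = 10
|LJ| = √((12)² + (0)²) = √144 = 12
Perimeter = 10 + 10 + 12 = 32.

32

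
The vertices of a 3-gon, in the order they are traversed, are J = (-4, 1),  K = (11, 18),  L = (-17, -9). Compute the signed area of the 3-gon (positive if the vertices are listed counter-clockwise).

35.5

Σ = (-83) + (207) + (-53) = 71
Signed area = Σ/2 = 35.5 (positive ⇒ counter-clockwise traversal).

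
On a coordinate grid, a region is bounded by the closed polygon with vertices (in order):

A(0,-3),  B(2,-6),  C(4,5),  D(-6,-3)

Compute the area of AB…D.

Apply the surveyor's formula: 2A = Σ (x_i·y_{i+1} − x_{i+1}·y_i), indices taken mod 4.
Cross-terms: 6, 34, 18, 18  ⇒  Σ = 76
Area = |Σ|/2 = 38.

38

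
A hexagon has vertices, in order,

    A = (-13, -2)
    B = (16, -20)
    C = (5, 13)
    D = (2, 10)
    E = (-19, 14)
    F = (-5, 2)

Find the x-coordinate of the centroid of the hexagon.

Apply the shoelace (surveyor's) formula. First the cross-terms c_i = x_i·y_{i+1} − x_{i+1}·y_i:
  292, 308, 24, 218, 32, 36  ⇒  2A = 910, A = 455.
Then Σ (x_i + x_{i+1})·c_i = 2390, so x̄ = 2390 / (6·455) = 239/273.

239/273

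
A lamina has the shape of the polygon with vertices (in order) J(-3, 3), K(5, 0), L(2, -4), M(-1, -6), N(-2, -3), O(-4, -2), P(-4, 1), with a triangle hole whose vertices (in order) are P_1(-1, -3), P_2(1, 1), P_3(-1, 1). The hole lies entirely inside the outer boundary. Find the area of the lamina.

40.5

Outer boundary:
Apply Gauss's area formula: 2A = Σ (x_i·y_{i+1} − x_{i+1}·y_i), indices taken mod 7.
J→K: (-3)(0) − (5)(3) = -15
K→L: (5)(-4) − (2)(0) = -20
L→M: (2)(-6) − (-1)(-4) = -16
M→N: (-1)(-3) − (-2)(-6) = -9
N→O: (-2)(-2) − (-4)(-3) = -8
O→P: (-4)(1) − (-4)(-2) = -12
P→J: (-4)(3) − (-3)(1) = -9
Σ = -89
Area = |Σ|/2 = 44.5.
Hole:
Apply the surveyor's formula: 2A = Σ (x_i·y_{i+1} − x_{i+1}·y_i), indices taken mod 3.
P_1→P_2: (-1)(1) − (1)(-3) = 2
P_2→P_3: (1)(1) − (-1)(1) = 2
P_3→P_1: (-1)(-3) − (-1)(1) = 4
Σ = 8
Area = |Σ|/2 = 4.
Net area = 44.5 − 4 = 40.5.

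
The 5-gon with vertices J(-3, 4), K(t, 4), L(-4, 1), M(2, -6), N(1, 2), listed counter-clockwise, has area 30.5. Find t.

The doubled signed area Σ (x_i y_{i+1} − x_{i+1} y_i) is linear in t.
With t=0 it equals 46; the coefficient of t is -3 (from the two edges through K).
So -3·t + 46 = 2·30.5 = 61 ⇒ t = -5.

-5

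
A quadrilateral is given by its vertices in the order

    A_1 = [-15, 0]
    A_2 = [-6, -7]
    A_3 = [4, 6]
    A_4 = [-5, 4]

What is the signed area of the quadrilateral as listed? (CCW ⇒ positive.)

101.5

Apply the shoelace (surveyor's) formula: 2A = Σ (x_i·y_{i+1} − x_{i+1}·y_i), indices taken mod 4.
Cross-terms: 105, -8, 46, 60  ⇒  Σ = 203
Signed area = Σ/2 = 101.5 (positive ⇒ counter-clockwise traversal).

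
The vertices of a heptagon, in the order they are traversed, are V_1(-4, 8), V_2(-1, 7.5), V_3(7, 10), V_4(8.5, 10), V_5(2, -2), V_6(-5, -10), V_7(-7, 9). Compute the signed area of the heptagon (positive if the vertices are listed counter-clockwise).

-150.75

Apply the surveyor's formula: 2A = Σ (x_i·y_{i+1} − x_{i+1}·y_i), indices taken mod 7.
Cross-terms: -22, -62.5, -15, -37, -30, -115, -20  ⇒  Σ = -301.5
Signed area = Σ/2 = -150.75 (negative ⇒ clockwise traversal).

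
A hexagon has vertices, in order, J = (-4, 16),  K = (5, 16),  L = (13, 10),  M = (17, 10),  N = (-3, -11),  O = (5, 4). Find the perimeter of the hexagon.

84

|JK| = √((9)² + (0)²) = √81 = 9
|KL| = √((8)² + (-6)²) = √100 = 10
|LM| = √((4)² + (0)²) = √16 = 4
|MN| = √((-20)² + (-21)²) = √841 = 29
|NO| = √((8)² + (15)²) = √289 = 17
|OJ| = √((-9)² + (12)²) = √225 = 15
Perimeter = 9 + 10 + 4 + 29 + 17 + 15 = 84.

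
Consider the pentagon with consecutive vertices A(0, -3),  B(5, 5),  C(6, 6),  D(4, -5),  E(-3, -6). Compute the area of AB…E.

34.5

Apply the surveyor's formula: 2A = Σ (x_i·y_{i+1} − x_{i+1}·y_i), indices taken mod 5.
A→B: (0)(5) − (5)(-3) = 15
B→C: (5)(6) − (6)(5) = 0
C→D: (6)(-5) − (4)(6) = -54
D→E: (4)(-6) − (-3)(-5) = -39
E→A: (-3)(-3) − (0)(-6) = 9
Σ = -69
Area = |Σ|/2 = 34.5.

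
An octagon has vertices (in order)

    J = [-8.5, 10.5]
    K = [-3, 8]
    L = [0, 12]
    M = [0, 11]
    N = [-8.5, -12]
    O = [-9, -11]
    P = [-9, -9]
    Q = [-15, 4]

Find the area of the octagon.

153

Apply the shoelace (surveyor's) formula: 2A = Σ (x_i·y_{i+1} − x_{i+1}·y_i), indices taken mod 8.
Σ = (-36.5) + (-36) + (0) + (93.5) + (-14.5) + (-18) + (-171) + (-123.5) = -306
Area = |Σ|/2 = 153.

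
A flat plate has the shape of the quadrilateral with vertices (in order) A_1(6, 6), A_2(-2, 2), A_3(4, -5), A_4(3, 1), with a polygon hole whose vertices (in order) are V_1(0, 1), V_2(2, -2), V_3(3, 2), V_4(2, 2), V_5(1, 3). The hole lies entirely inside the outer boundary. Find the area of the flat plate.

Outer boundary:
Apply the surveyor's formula: 2A = Σ (x_i·y_{i+1} − x_{i+1}·y_i), indices taken mod 4.
Σ = (24) + (2) + (19) + (12) = 57
Area = |Σ|/2 = 28.5.
Hole:
Σ = (-2) + (10) + (2) + (4) + (1) = 15
Area = |Σ|/2 = 7.5.
Net area = 28.5 − 7.5 = 21.

21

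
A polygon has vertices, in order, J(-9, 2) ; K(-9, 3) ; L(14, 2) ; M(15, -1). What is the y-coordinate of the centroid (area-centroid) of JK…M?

4/3

Apply the shoelace formula. First the cross-terms c_i = x_i·y_{i+1} − x_{i+1}·y_i:
  -9, -60, -44, 21  ⇒  2A = -92, A = -46.
Then Σ (y_i + y_{i+1})·c_i = -368, so ȳ = -368 / (6·(-46)) = 4/3.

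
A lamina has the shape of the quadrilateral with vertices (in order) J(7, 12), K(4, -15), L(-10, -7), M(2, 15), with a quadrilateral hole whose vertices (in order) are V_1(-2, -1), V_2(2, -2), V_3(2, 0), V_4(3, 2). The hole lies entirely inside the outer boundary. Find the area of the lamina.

266.5

Outer boundary:
Apply the shoelace (surveyor's) formula: 2A = Σ (x_i·y_{i+1} − x_{i+1}·y_i), indices taken mod 4.
Σ = (-153) + (-178) + (-136) + (-81) = -548
Area = |Σ|/2 = 274.
Hole:
Apply the shoelace (surveyor's) formula: 2A = Σ (x_i·y_{i+1} − x_{i+1}·y_i), indices taken mod 4.
V_1→V_2: (-2)(-2) − (2)(-1) = 6
V_2→V_3: (2)(0) − (2)(-2) = 4
V_3→V_4: (2)(2) − (3)(0) = 4
V_4→V_1: (3)(-1) − (-2)(2) = 1
Σ = 15
Area = |Σ|/2 = 7.5.
Net area = 274 − 7.5 = 266.5.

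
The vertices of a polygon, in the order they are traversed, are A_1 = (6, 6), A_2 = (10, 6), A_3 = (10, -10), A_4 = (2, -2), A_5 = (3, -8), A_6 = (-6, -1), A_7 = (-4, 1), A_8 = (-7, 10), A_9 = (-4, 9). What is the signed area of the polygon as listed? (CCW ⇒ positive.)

Apply the shoelace (surveyor's) formula: 2A = Σ (x_i·y_{i+1} − x_{i+1}·y_i), indices taken mod 9.
Σ = (-24) + (-160) + (0) + (-10) + (-51) + (-10) + (-33) + (-23) + (-78) = -389
Signed area = Σ/2 = -194.5 (negative ⇒ clockwise traversal).

-194.5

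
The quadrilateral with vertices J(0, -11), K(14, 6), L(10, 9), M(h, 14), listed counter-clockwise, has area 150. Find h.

The doubled signed area Σ (x_i y_{i+1} − x_{i+1} y_i) is linear in h.
With h=0 it equals 360; the coefficient of h is -20 (from the two edges through M).
So -20·h + 360 = 2·150 = 300 ⇒ h = 3.

3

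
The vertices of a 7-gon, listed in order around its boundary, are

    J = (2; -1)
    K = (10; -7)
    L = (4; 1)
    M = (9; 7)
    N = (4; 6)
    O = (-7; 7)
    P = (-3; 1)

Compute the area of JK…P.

82

Σ = (-4) + (38) + (19) + (26) + (70) + (14) + (1) = 164
Area = |Σ|/2 = 82.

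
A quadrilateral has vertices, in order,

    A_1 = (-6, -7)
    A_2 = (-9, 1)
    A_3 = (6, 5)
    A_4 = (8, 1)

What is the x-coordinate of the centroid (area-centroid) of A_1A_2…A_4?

Apply the shoelace (surveyor's) formula. First the cross-terms c_i = x_i·y_{i+1} − x_{i+1}·y_i:
  -69, -51, -34, -50  ⇒  2A = -204, A = -102.
Then Σ (x_i + x_{i+1})·c_i = 612, so x̄ = 612 / (6·(-102)) = -1.

-1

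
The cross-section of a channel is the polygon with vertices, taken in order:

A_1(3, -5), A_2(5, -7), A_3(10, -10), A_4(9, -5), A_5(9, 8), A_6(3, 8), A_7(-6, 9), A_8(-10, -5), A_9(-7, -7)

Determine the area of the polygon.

Σ = (4) + (20) + (40) + (117) + (48) + (75) + (120) + (35) + (56) = 515
Area = |Σ|/2 = 257.5.

257.5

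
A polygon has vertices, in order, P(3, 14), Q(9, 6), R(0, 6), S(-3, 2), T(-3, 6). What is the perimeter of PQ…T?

|PQ| = √((6)² + (-8)²) = √100 = 10
|QR| = √((-9)² + (0)²) = √81 = 9
|RS| = √((-3)² + (-4)²) = √25 = 5
|ST| = √((0)² + (4)²) = √16 = 4
|TP| = √((6)² + (8)²) = √100 = 10
Perimeter = 10 + 9 + 5 + 4 + 10 = 38.

38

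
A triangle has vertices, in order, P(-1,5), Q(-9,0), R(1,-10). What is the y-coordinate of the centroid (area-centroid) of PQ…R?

-5/3

Apply the surveyor's formula. First the cross-terms c_i = x_i·y_{i+1} − x_{i+1}·y_i:
  45, 90, -5  ⇒  2A = 130, A = 65.
Then Σ (y_i + y_{i+1})·c_i = -650, so ȳ = -650 / (6·65) = -5/3.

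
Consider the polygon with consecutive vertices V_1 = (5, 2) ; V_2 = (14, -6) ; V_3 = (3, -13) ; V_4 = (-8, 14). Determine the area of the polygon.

Apply the shoelace formula: 2A = Σ (x_i·y_{i+1} − x_{i+1}·y_i), indices taken mod 4.
Σ = (-58) + (-164) + (-62) + (-86) = -370
Area = |Σ|/2 = 185.

185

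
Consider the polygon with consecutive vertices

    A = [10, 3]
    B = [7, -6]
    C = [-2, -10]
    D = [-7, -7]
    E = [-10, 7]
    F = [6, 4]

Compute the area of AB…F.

Cross-terms: -81, -82, -56, -119, -82, -22  ⇒  Σ = -442
Area = |Σ|/2 = 221.

221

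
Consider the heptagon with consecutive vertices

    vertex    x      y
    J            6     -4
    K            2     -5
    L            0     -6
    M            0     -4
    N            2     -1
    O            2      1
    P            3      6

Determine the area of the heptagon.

30.5

Apply the shoelace formula: 2A = Σ (x_i·y_{i+1} − x_{i+1}·y_i), indices taken mod 7.
Σ = (-22) + (-12) + (0) + (8) + (4) + (9) + (-48) = -61
Area = |Σ|/2 = 30.5.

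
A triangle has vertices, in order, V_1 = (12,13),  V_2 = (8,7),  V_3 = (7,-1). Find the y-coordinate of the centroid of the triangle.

19/3

Apply the surveyor's formula. First the cross-terms c_i = x_i·y_{i+1} − x_{i+1}·y_i:
  -20, -57, 103  ⇒  2A = 26, A = 13.
Then Σ (y_i + y_{i+1})·c_i = 494, so ȳ = 494 / (6·13) = 19/3.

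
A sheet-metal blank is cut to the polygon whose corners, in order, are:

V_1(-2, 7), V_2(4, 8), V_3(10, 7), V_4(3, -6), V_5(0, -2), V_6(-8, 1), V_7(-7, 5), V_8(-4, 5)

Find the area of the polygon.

Apply the surveyor's formula: 2A = Σ (x_i·y_{i+1} − x_{i+1}·y_i), indices taken mod 8.
Σ = (-44) + (-52) + (-81) + (-6) + (-16) + (-33) + (-15) + (-18) = -265
Area = |Σ|/2 = 132.5.

132.5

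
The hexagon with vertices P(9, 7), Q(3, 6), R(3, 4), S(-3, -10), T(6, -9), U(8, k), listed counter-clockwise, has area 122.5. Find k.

Write out the shoelace sum; only the two edges meeting at U involve k:
2·Area = [(6·k − 8·(-9)) + (8·7 − 9·k)] + 96
       = -3·k + 224 = 245
⇒ k = -7.

-7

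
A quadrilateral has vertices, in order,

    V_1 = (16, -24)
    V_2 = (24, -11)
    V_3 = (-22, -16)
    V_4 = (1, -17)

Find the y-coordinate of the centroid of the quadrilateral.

Apply the surveyor's formula. First the cross-terms c_i = x_i·y_{i+1} − x_{i+1}·y_i:
  400, -626, 390, 248  ⇒  2A = 412, A = 206.
Then Σ (y_i + y_{i+1})·c_i = -20136, so ȳ = -20136 / (6·206) = -1678/103.

-1678/103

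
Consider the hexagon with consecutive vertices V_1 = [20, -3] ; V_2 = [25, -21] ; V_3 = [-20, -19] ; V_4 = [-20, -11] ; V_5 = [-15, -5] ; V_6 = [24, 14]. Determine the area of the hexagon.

953.5

Apply the surveyor's formula: 2A = Σ (x_i·y_{i+1} − x_{i+1}·y_i), indices taken mod 6.
Cross-terms: -345, -895, -160, -65, -90, -352  ⇒  Σ = -1907
Area = |Σ|/2 = 953.5.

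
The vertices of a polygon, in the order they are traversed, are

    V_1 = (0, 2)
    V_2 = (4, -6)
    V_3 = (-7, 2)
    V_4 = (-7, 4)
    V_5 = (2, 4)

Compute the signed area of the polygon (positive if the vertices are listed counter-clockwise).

Apply Gauss's area formula: 2A = Σ (x_i·y_{i+1} − x_{i+1}·y_i), indices taken mod 5.
Σ = (-8) + (-34) + (-14) + (-36) + (4) = -88
Signed area = Σ/2 = -44 (negative ⇒ clockwise traversal).

-44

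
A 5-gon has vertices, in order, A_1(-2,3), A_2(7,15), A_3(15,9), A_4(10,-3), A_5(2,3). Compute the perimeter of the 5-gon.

52

|A_1A_2| = √((9)² + (12)²) = √225 = 15
|A_2A_3| = √((8)² + (-6)²) = √100 = 10
|A_3A_4| = √((-5)² + (-12)²) = √169 = 13
|A_4A_5| = √((-8)² + (6)²) = √100 = 10
|A_5A_1| = √((-4)² + (0)²) = √16 = 4
Perimeter = 15 + 10 + 13 + 10 + 4 = 52.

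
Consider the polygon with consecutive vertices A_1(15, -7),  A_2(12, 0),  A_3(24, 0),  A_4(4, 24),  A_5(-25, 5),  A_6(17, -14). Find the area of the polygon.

818

Apply Gauss's area formula: 2A = Σ (x_i·y_{i+1} − x_{i+1}·y_i), indices taken mod 6.
Cross-terms: 84, 0, 576, 620, 265, 91  ⇒  Σ = 1636
Area = |Σ|/2 = 818.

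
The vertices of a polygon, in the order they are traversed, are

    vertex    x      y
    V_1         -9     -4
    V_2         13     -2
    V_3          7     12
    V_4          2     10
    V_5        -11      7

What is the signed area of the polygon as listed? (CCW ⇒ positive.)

258.5

Apply the shoelace formula: 2A = Σ (x_i·y_{i+1} − x_{i+1}·y_i), indices taken mod 5.
Σ = (70) + (170) + (46) + (124) + (107) = 517
Signed area = Σ/2 = 258.5 (positive ⇒ counter-clockwise traversal).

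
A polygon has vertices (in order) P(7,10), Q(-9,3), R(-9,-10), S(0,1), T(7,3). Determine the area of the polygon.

130.5

Σ = (111) + (117) + (-9) + (-7) + (49) = 261
Area = |Σ|/2 = 130.5.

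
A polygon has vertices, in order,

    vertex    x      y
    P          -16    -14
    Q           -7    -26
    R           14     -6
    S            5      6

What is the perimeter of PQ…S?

88

|PQ| = √((9)² + (-12)²) = √225 = 15
|QR| = √((21)² + (20)²) = √841 = 29
|RS| = √((-9)² + (12)²) = √225 = 15
|SP| = √((-21)² + (-20)²) = √841 = 29
Perimeter = 15 + 29 + 15 + 29 = 88.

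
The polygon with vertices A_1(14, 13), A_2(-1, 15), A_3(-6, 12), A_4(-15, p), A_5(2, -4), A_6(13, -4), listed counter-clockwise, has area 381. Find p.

6

Write out the shoelace sum; only the two edges meeting at A_4 involve p:
2·Area = [((-6)·p − (-15)·12) + ((-15)·(-4) − 2·p)] + 570
       = -8·p + 810 = 762
⇒ p = 6.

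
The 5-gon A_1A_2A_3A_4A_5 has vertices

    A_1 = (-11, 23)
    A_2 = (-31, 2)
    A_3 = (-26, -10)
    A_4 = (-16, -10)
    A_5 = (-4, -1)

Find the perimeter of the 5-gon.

|A_1A_2| = √((-20)² + (-21)²) = √841 = 29
|A_2A_3| = √((5)² + (-12)²) = √169 = 13
|A_3A_4| = √((10)² + (0)²) = √100 = 10
|A_4A_5| = √((12)² + (9)²) = √225 = 15
|A_5A_1| = √((-7)² + (24)²) = √625 = 25
Perimeter = 29 + 13 + 10 + 15 + 25 = 92.

92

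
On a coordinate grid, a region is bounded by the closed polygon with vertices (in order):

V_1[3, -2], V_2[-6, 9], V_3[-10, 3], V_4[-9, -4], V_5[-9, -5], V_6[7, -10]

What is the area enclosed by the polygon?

152

Apply the shoelace formula: 2A = Σ (x_i·y_{i+1} − x_{i+1}·y_i), indices taken mod 6.
Cross-terms: 15, 72, 67, 9, 125, 16  ⇒  Σ = 304
Area = |Σ|/2 = 152.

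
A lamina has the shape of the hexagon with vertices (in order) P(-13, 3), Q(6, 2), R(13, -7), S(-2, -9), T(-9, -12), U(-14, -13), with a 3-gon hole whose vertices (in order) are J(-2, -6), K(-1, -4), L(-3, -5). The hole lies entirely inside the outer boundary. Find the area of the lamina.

Outer boundary:
Σ = (-44) + (-68) + (-131) + (-57) + (-51) + (-211) = -562
Area = |Σ|/2 = 281.
Hole:
Cross-terms: 2, -7, 8  ⇒  Σ = 3
Area = |Σ|/2 = 1.5.
Net area = 281 − 1.5 = 279.5.

279.5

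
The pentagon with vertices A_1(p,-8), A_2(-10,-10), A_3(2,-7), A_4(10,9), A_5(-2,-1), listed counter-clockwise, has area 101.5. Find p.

Write out the shoelace sum; only the two edges meeting at A_1 involve p:
2·Area = [((-2)·(-8) − p·(-1)) + (p·(-10) − (-10)·(-8))] + 186
       = -9·p + 122 = 203
⇒ p = -9.

-9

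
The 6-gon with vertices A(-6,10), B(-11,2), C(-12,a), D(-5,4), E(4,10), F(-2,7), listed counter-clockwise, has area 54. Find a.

-5

Write out the shoelace sum; only the two edges meeting at C involve a:
2·Area = [((-11)·a − (-12)·2) + ((-12)·4 − (-5)·a)] + 102
       = -6·a + 78 = 108
⇒ a = -5.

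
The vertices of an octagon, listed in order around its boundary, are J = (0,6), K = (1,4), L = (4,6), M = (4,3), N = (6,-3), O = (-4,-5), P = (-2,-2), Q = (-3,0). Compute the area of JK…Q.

Apply the shoelace (surveyor's) formula: 2A = Σ (x_i·y_{i+1} − x_{i+1}·y_i), indices taken mod 8.
Cross-terms: -6, -10, -12, -30, -42, -2, -6, -18  ⇒  Σ = -126
Area = |Σ|/2 = 63.

63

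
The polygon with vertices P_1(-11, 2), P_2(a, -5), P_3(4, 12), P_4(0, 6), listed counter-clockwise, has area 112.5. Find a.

6

Write out the shoelace sum; only the two edges meeting at P_2 involve a:
2·Area = [((-11)·(-5) − a·2) + (a·12 − 4·(-5))] + 90
       = 10·a + 165 = 225
⇒ a = 6.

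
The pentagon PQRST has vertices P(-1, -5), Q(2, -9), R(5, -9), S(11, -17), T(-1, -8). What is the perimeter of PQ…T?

36

|PQ| = √((3)² + (-4)²) = √25 = 5
|QR| = √((3)² + (0)²) = √9 = 3
|RS| = √((6)² + (-8)²) = √100 = 10
|ST| = √((-12)² + (9)²) = √225 = 15
|TP| = √((0)² + (3)²) = √9 = 3
Perimeter = 5 + 3 + 10 + 15 + 3 = 36.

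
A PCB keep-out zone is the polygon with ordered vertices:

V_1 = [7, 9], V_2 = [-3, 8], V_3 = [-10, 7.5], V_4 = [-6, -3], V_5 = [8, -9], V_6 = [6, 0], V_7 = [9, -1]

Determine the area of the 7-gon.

V_1→V_2: (7)(8) − (-3)(9) = 83
V_2→V_3: (-3)(7.5) − (-10)(8) = 57.5
V_3→V_4: (-10)(-3) − (-6)(7.5) = 75
V_4→V_5: (-6)(-9) − (8)(-3) = 78
V_5→V_6: (8)(0) − (6)(-9) = 54
V_6→V_7: (6)(-1) − (9)(0) = -6
V_7→V_1: (9)(9) − (7)(-1) = 88
Σ = 429.5
Area = |Σ|/2 = 214.75.

214.75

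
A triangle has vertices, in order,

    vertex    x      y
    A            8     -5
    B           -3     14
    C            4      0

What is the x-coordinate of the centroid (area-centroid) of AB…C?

Apply Gauss's area formula. First the cross-terms c_i = x_i·y_{i+1} − x_{i+1}·y_i:
  97, -56, -20  ⇒  2A = 21, A = 10.5.
Then Σ (x_i + x_{i+1})·c_i = 189, so x̄ = 189 / (6·10.5) = 3.

3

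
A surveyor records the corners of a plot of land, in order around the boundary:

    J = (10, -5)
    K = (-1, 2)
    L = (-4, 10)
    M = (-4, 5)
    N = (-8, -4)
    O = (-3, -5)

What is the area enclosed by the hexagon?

91

Cross-terms: 15, -2, 20, 56, 28, 65  ⇒  Σ = 182
Area = |Σ|/2 = 91.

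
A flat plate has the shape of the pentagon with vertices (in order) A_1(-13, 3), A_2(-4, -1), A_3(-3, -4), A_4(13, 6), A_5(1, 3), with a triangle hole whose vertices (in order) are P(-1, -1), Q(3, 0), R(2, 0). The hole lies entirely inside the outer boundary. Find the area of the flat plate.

73

Outer boundary:
Apply the shoelace formula: 2A = Σ (x_i·y_{i+1} − x_{i+1}·y_i), indices taken mod 5.
Σ = (25) + (13) + (34) + (33) + (42) = 147
Area = |Σ|/2 = 73.5.
Hole:
Apply Gauss's area formula: 2A = Σ (x_i·y_{i+1} − x_{i+1}·y_i), indices taken mod 3.
Cross-terms: 3, 0, -2  ⇒  Σ = 1
Area = |Σ|/2 = 0.5.
Net area = 73.5 − 0.5 = 73.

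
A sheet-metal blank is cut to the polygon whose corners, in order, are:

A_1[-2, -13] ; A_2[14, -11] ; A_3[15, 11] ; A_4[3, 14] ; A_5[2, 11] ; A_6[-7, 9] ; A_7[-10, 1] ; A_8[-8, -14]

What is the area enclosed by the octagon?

Apply Gauss's area formula: 2A = Σ (x_i·y_{i+1} − x_{i+1}·y_i), indices taken mod 8.
Cross-terms: 204, 319, 177, 5, 95, 83, 148, 76  ⇒  Σ = 1107
Area = |Σ|/2 = 553.5.

553.5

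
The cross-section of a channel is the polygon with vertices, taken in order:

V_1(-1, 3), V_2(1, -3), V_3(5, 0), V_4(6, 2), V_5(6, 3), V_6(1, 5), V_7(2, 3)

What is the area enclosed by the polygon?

30

Σ = (0) + (15) + (10) + (6) + (27) + (-7) + (9) = 60
Area = |Σ|/2 = 30.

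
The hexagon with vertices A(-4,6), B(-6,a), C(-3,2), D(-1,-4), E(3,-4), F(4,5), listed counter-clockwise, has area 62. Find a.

The doubled signed area Σ (x_i y_{i+1} − x_{i+1} y_i) is linear in a.
With a=0 it equals 129; the coefficient of a is -1 (from the two edges through B).
So -1·a + 129 = 2·62 = 124 ⇒ a = 5.

5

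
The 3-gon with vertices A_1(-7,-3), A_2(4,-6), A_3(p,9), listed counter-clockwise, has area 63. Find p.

The doubled signed area Σ (x_i y_{i+1} − x_{i+1} y_i) is linear in p.
With p=0 it equals 153; the coefficient of p is 3 (from the two edges through A_3).
So 3·p + 153 = 2·63 = 126 ⇒ p = -9.

-9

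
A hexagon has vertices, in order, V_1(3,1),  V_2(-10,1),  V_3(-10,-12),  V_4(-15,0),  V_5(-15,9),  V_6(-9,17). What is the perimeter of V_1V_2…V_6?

|V_1V_2| = √((-13)² + (0)²) = √169 = 13
|V_2V_3| = √((0)² + (-13)²) = √169 = 13
|V_3V_4| = √((-5)² + (12)²) = √169 = 13
|V_4V_5| = √((0)² + (9)²) = √81 = 9
|V_5V_6| = √((6)² + (8)²) = √100 = 10
|V_6V_1| = √((12)² + (-16)²) = √400 = 20
Perimeter = 13 + 13 + 13 + 9 + 10 + 20 = 78.

78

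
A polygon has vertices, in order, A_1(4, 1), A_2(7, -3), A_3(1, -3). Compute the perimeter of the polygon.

|A_1A_2| = √((3)² + (-4)²) = √25 = 5
|A_2A_3| = √((-6)² + (0)²) = √36 = 6
|A_3A_1| = √((3)² + (4)²) = √25 = 5
Perimeter = 5 + 6 + 5 = 16.

16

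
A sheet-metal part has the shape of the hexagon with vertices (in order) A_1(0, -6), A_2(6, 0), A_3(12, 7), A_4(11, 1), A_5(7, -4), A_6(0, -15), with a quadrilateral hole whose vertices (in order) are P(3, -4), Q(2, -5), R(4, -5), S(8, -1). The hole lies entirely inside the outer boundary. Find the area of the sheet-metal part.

Outer boundary:
Σ = (36) + (42) + (-65) + (-51) + (-105) + (0) = -143
Area = |Σ|/2 = 71.5.
Hole:
Apply the shoelace formula: 2A = Σ (x_i·y_{i+1} − x_{i+1}·y_i), indices taken mod 4.
Cross-terms: -7, 10, 36, -29  ⇒  Σ = 10
Area = |Σ|/2 = 5.
Net area = 71.5 − 5 = 66.5.

66.5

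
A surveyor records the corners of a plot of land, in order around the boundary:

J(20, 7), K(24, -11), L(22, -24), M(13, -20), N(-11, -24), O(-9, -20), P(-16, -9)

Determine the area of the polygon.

Apply the shoelace (surveyor's) formula: 2A = Σ (x_i·y_{i+1} − x_{i+1}·y_i), indices taken mod 7.
Σ = (-388) + (-334) + (-128) + (-532) + (4) + (-239) + (68) = -1549
Area = |Σ|/2 = 774.5.

774.5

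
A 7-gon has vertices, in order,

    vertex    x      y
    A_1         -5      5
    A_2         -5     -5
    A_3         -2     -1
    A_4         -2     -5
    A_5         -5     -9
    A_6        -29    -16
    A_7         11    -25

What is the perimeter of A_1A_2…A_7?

|A_1A_2| = √((0)² + (-10)²) = √100 = 10
|A_2A_3| = √((3)² + (4)²) = √25 = 5
|A_3A_4| = √((0)² + (-4)²) = √16 = 4
|A_4A_5| = √((-3)² + (-4)²) = √25 = 5
|A_5A_6| = √((-24)² + (-7)²) = √625 = 25
|A_6A_7| = √((40)² + (-9)²) = √1681 = 41
|A_7A_1| = √((-16)² + (30)²) = √1156 = 34
Perimeter = 10 + 5 + 4 + 5 + 25 + 41 + 34 = 124.

124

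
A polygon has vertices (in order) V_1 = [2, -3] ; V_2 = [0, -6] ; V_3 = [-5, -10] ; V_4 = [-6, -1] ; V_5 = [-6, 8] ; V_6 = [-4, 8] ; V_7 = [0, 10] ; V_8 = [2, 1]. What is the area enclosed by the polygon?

V_1→V_2: (2)(-6) − (0)(-3) = -12
V_2→V_3: (0)(-10) − (-5)(-6) = -30
V_3→V_4: (-5)(-1) − (-6)(-10) = -55
V_4→V_5: (-6)(8) − (-6)(-1) = -54
V_5→V_6: (-6)(8) − (-4)(8) = -16
V_6→V_7: (-4)(10) − (0)(8) = -40
V_7→V_8: (0)(1) − (2)(10) = -20
V_8→V_1: (2)(-3) − (2)(1) = -8
Σ = -235
Area = |Σ|/2 = 117.5.

117.5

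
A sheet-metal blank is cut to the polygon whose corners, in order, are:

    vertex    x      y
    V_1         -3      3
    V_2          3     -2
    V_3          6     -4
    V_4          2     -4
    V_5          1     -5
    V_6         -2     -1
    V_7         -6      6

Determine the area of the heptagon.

27

Apply the shoelace formula: 2A = Σ (x_i·y_{i+1} − x_{i+1}·y_i), indices taken mod 7.
Cross-terms: -3, 0, -16, -6, -11, -18, 0  ⇒  Σ = -54
Area = |Σ|/2 = 27.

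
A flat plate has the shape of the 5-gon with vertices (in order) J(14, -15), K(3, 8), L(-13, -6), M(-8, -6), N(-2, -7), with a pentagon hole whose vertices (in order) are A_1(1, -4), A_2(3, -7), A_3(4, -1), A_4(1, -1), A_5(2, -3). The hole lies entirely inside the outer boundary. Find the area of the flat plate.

Outer boundary:
Cross-terms: 157, 86, 30, 44, 128  ⇒  Σ = 445
Area = |Σ|/2 = 222.5.
Hole:
Apply Gauss's area formula: 2A = Σ (x_i·y_{i+1} − x_{i+1}·y_i), indices taken mod 5.
Cross-terms: 5, 25, -3, -1, -5  ⇒  Σ = 21
Area = |Σ|/2 = 10.5.
Net area = 222.5 − 10.5 = 212.

212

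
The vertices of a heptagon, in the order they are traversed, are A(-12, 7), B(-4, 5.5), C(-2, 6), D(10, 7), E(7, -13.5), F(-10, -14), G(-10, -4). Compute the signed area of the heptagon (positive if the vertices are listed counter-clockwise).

Apply the shoelace formula: 2A = Σ (x_i·y_{i+1} − x_{i+1}·y_i), indices taken mod 7.
Cross-terms: -38, -13, -74, -184, -233, -100, -118  ⇒  Σ = -760
Signed area = Σ/2 = -380 (negative ⇒ clockwise traversal).

-380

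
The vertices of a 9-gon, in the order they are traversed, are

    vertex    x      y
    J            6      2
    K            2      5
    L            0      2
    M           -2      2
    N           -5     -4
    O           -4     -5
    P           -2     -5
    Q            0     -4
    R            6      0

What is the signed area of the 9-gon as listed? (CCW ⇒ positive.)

57.5

Apply Gauss's area formula: 2A = Σ (x_i·y_{i+1} − x_{i+1}·y_i), indices taken mod 9.
Σ = (26) + (4) + (4) + (18) + (9) + (10) + (8) + (24) + (12) = 115
Signed area = Σ/2 = 57.5 (positive ⇒ counter-clockwise traversal).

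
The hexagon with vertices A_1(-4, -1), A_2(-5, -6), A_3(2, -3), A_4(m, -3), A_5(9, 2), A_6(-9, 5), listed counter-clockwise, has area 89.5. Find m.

4

Write out the shoelace sum; only the two edges meeting at A_4 involve m:
2·Area = [(2·(-3) − m·(-3)) + (m·2 − 9·(-3))] + 138
       = 5·m + 159 = 179
⇒ m = 4.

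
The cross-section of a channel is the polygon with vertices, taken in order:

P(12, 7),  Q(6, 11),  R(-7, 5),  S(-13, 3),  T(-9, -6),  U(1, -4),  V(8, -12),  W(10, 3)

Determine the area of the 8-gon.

Cross-terms: 90, 107, 44, 105, 42, 20, 144, 34  ⇒  Σ = 586
Area = |Σ|/2 = 293.

293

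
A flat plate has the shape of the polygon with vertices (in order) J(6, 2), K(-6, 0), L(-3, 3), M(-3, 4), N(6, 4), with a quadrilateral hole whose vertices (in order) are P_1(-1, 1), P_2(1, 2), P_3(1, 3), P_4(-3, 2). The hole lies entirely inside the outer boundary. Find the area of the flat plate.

Outer boundary:
Σ = (12) + (-18) + (-3) + (-36) + (-12) = -57
Area = |Σ|/2 = 28.5.
Hole:
Apply Gauss's area formula: 2A = Σ (x_i·y_{i+1} − x_{i+1}·y_i), indices taken mod 4.
Σ = (-3) + (1) + (11) + (-1) = 8
Area = |Σ|/2 = 4.
Net area = 28.5 − 4 = 24.5.

24.5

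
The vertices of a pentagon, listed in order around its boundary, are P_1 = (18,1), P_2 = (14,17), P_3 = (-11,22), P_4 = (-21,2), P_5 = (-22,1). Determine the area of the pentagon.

Apply the shoelace formula: 2A = Σ (x_i·y_{i+1} − x_{i+1}·y_i), indices taken mod 5.
Σ = (292) + (495) + (440) + (23) + (-40) = 1210
Area = |Σ|/2 = 605.

605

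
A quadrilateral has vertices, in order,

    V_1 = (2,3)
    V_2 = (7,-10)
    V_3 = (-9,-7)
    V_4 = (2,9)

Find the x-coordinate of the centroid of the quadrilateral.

Apply the surveyor's formula. First the cross-terms c_i = x_i·y_{i+1} − x_{i+1}·y_i:
  -41, -139, -67, -12  ⇒  2A = -259, A = -129.5.
Then Σ (x_i + x_{i+1})·c_i = 330, so x̄ = 330 / (6·(-129.5)) = -110/259.

-110/259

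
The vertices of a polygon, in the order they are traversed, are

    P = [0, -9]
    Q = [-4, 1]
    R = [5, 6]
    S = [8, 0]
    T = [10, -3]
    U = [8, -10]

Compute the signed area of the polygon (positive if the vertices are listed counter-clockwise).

Cross-terms: -36, -29, -48, -24, -76, -72  ⇒  Σ = -285
Signed area = Σ/2 = -142.5 (negative ⇒ clockwise traversal).

-142.5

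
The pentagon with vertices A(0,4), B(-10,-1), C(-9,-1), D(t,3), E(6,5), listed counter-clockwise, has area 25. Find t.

Write out the shoelace sum; only the two edges meeting at D involve t:
2·Area = [((-9)·3 − t·(-1)) + (t·5 − 6·3)] + 65
       = 6·t + 20 = 50
⇒ t = 5.

5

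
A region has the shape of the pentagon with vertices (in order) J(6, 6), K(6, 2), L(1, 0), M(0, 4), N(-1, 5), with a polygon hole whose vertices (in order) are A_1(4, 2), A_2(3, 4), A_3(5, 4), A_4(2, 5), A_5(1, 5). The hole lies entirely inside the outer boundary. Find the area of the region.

Outer boundary:
J→K: (6)(2) − (6)(6) = -24
K→L: (6)(0) − (1)(2) = -2
L→M: (1)(4) − (0)(0) = 4
M→N: (0)(5) − (-1)(4) = 4
N→J: (-1)(6) − (6)(5) = -36
Σ = -54
Area = |Σ|/2 = 27.
Hole:
Apply the shoelace (surveyor's) formula: 2A = Σ (x_i·y_{i+1} − x_{i+1}·y_i), indices taken mod 5.
Σ = (10) + (-8) + (17) + (5) + (-18) = 6
Area = |Σ|/2 = 3.
Net area = 27 − 3 = 24.

24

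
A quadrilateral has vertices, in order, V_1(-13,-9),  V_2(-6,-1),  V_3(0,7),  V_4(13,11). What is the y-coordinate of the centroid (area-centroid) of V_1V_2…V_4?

Apply Gauss's area formula. First the cross-terms c_i = x_i·y_{i+1} − x_{i+1}·y_i:
  -41, -42, -91, 26  ⇒  2A = -148, A = -74.
Then Σ (y_i + y_{i+1})·c_i = -1428, so ȳ = -1428 / (6·(-74)) = 119/37.

119/37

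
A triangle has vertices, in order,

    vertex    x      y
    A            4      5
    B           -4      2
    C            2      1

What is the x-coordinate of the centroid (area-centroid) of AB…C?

Apply Gauss's area formula. First the cross-terms c_i = x_i·y_{i+1} − x_{i+1}·y_i:
  28, -8, 6  ⇒  2A = 26, A = 13.
Then Σ (x_i + x_{i+1})·c_i = 52, so x̄ = 52 / (6·13) = 2/3.

2/3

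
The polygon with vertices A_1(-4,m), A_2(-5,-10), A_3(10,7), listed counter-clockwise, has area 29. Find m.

The doubled signed area Σ (x_i y_{i+1} − x_{i+1} y_i) is linear in m.
With m=0 it equals 133; the coefficient of m is 15 (from the two edges through A_1).
So 15·m + 133 = 2·29 = 58 ⇒ m = -5.

-5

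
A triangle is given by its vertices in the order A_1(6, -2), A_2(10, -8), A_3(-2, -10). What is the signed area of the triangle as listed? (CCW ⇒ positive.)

Cross-terms: -28, -116, 64  ⇒  Σ = -80
Signed area = Σ/2 = -40 (negative ⇒ clockwise traversal).

-40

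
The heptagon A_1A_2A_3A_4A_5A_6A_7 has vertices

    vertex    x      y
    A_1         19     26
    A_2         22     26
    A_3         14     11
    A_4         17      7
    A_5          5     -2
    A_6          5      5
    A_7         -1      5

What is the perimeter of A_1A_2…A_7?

82

|A_1A_2| = √((3)² + (0)²) = √9 = 3
|A_2A_3| = √((-8)² + (-15)²) = √289 = 17
|A_3A_4| = √((3)² + (-4)²) = √25 = 5
|A_4A_5| = √((-12)² + (-9)²) = √225 = 15
|A_5A_6| = √((0)² + (7)²) = √49 = 7
|A_6A_7| = √((-6)² + (0)²) = √36 = 6
|A_7A_1| = √((20)² + (21)²) = √841 = 29
Perimeter = 3 + 17 + 5 + 15 + 7 + 6 + 29 = 82.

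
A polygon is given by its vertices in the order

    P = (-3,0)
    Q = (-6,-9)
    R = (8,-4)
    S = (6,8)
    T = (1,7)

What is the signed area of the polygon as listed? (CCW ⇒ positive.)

Apply Gauss's area formula: 2A = Σ (x_i·y_{i+1} − x_{i+1}·y_i), indices taken mod 5.
Σ = (27) + (96) + (88) + (34) + (21) = 266
Signed area = Σ/2 = 133 (positive ⇒ counter-clockwise traversal).

133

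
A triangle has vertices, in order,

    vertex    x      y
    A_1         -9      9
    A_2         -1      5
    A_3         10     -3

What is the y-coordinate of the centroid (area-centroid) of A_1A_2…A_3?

Apply Gauss's area formula. First the cross-terms c_i = x_i·y_{i+1} − x_{i+1}·y_i:
  -36, -47, 63  ⇒  2A = -20, A = -10.
Then Σ (y_i + y_{i+1})·c_i = -220, so ȳ = -220 / (6·(-10)) = 11/3.

11/3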